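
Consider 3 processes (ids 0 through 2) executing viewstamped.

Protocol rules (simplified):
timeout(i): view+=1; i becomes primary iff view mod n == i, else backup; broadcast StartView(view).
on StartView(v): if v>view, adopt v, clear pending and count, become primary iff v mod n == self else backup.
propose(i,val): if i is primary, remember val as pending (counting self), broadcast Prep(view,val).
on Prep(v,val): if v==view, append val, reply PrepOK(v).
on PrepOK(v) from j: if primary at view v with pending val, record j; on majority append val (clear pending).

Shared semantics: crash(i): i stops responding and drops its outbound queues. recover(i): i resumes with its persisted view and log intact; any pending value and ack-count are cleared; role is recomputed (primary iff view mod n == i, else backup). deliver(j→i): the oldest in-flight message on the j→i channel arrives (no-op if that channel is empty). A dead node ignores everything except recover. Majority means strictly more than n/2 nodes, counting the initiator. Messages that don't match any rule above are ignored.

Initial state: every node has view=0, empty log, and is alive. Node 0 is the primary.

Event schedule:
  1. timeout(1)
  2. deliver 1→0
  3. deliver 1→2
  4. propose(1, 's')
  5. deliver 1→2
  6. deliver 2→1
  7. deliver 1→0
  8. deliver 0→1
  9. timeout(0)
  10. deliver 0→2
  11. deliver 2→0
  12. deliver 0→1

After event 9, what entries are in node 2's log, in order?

s

after 1 — timeout(1): n1:prim/v1/[-]
after 2 — deliver 1→0: n0:back/v1/[-]
after 3 — deliver 1→2: n2:back/v1/[-]
after 4 — propose(1,'s'): ·
after 5 — deliver 1→2: n2:back/v1/[s]
after 6 — deliver 2→1: n1:prim/v1/[s]
after 7 — deliver 1→0: n0:back/v1/[s]
after 8 — deliver 0→1: ·
after 9 — timeout(0): n0:back/v2/[s]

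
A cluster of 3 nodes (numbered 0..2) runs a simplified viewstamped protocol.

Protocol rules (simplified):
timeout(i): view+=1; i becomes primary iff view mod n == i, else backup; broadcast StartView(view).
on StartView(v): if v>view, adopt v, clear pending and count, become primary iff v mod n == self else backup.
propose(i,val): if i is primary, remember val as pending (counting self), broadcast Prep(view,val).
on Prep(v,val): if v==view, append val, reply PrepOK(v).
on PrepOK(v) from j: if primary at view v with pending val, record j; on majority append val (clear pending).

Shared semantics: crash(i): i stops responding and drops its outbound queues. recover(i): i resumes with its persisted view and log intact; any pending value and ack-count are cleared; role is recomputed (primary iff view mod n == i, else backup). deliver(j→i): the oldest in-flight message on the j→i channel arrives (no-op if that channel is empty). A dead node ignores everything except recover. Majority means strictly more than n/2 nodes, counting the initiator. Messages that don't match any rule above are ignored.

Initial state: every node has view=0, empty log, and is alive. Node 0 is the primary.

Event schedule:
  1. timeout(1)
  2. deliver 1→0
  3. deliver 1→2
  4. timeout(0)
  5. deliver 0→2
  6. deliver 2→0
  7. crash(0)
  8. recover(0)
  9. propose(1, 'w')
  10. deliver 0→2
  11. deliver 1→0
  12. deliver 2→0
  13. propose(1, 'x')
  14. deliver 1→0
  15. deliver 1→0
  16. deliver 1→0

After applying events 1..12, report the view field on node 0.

step 1 timeout(1): 1={prim,v=1,log=-}
step 2 deliver 1→0: 0={back,v=1,log=-}
step 3 deliver 1→2: 2={back,v=1,log=-}
step 4 timeout(0): 0={back,v=2,log=-}
step 5 deliver 0→2: 2={prim,v=2,log=-}
step 6 deliver 2→0: —
step 7 crash(0): 0={✗back,v=2,log=-}
step 8 recover(0): 0={back,v=2,log=-}
step 9 propose(1,'w'): —
step 10 deliver 0→2: —
step 11 deliver 1→0: —
step 12 deliver 2→0: —

2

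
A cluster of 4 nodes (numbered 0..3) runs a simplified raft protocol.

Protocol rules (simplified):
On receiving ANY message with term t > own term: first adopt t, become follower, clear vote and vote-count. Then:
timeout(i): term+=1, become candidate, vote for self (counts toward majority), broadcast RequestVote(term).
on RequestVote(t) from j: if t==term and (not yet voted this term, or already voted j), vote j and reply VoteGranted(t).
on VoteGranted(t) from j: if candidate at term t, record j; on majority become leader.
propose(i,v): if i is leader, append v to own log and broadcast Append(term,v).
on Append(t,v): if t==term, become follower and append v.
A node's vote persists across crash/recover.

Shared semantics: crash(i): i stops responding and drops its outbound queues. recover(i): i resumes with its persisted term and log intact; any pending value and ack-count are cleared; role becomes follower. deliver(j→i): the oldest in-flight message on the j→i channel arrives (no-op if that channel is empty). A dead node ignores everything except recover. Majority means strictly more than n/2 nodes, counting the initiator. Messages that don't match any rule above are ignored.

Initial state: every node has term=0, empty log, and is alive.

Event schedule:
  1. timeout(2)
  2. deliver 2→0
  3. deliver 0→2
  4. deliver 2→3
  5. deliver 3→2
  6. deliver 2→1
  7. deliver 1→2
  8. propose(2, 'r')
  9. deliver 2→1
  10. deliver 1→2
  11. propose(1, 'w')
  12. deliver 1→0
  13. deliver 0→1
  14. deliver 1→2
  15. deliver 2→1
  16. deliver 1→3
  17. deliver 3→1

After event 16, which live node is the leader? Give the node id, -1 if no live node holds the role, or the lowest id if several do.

[1] timeout(2) → N2(cand t1 [-])
[2] deliver 2→0 → N0(foll t1 [-])
[3] deliver 0→2 → ∅
[4] deliver 2→3 → N3(foll t1 [-])
[5] deliver 3→2 → N2(lead t1 [-])
[6] deliver 2→1 → N1(foll t1 [-])
[7] deliver 1→2 → ∅
[8] propose(2,'r') → N2(lead t1 [r])
[9] deliver 2→1 → N1(foll t1 [r])
[10] deliver 1→2 → ∅
[11] propose(1,'w') → ∅
[12] deliver 1→0 → ∅
[13] deliver 0→1 → ∅
[14] deliver 1→2 → ∅
[15] deliver 2→1 → ∅
[16] deliver 1→3 → ∅

2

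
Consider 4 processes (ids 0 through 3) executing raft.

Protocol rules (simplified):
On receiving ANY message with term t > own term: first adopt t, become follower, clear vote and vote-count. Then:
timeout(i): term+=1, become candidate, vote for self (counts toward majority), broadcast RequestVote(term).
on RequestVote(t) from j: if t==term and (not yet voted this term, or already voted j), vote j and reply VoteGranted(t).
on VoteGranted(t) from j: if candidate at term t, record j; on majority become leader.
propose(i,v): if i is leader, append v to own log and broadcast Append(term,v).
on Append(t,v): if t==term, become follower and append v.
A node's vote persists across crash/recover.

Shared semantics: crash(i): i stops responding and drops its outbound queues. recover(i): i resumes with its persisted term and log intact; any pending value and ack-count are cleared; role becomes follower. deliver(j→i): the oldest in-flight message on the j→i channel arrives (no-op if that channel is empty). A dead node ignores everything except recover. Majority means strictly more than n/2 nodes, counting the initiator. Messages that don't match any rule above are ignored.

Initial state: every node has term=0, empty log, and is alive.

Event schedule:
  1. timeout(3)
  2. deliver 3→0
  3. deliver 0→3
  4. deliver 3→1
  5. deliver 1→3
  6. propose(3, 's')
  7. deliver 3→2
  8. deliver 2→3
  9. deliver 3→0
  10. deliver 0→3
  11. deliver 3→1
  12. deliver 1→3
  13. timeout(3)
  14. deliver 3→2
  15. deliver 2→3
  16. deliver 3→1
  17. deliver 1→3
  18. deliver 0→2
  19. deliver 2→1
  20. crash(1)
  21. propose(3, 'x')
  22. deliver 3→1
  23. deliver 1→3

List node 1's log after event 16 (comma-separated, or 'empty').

[1] timeout(3) → N3(cand t1 [-])
[2] deliver 3→0 → N0(foll t1 [-])
[3] deliver 0→3 → ∅
[4] deliver 3→1 → N1(foll t1 [-])
[5] deliver 1→3 → N3(lead t1 [-])
[6] propose(3,'s') → N3(lead t1 [s])
[7] deliver 3→2 → N2(foll t1 [-])
[8] deliver 2→3 → ∅
[9] deliver 3→0 → N0(foll t1 [s])
[10] deliver 0→3 → ∅
[11] deliver 3→1 → N1(foll t1 [s])
[12] deliver 1→3 → ∅
[13] timeout(3) → N3(cand t2 [s])
[14] deliver 3→2 → N2(foll t1 [s])
[15] deliver 2→3 → ∅
[16] deliver 3→1 → N1(foll t2 [s])

s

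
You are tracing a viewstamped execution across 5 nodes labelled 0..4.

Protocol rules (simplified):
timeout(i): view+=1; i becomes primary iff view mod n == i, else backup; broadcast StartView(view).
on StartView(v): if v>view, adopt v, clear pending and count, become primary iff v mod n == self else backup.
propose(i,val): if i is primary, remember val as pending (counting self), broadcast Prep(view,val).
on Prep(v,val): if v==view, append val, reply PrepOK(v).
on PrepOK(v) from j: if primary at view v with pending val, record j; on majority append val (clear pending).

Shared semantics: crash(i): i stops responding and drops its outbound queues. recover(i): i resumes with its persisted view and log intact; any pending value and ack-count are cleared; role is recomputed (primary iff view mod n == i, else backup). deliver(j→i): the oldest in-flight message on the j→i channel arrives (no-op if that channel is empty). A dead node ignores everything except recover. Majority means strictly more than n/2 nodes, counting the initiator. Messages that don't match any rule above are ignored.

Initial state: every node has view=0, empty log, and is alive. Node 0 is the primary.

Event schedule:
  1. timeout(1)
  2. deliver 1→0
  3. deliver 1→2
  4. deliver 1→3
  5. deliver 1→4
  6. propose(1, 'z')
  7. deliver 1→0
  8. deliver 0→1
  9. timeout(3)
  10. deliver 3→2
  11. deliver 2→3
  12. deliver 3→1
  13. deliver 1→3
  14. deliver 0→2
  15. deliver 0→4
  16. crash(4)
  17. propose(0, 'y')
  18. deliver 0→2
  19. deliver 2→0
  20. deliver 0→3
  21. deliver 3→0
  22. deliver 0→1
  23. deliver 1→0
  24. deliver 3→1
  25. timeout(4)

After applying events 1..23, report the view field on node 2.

1. timeout(1):  <1:prim v1 ->
2. deliver 1→0:  <0:back v1 ->
3. deliver 1→2:  <2:back v1 ->
4. deliver 1→3:  <3:back v1 ->
5. deliver 1→4:  <4:back v1 ->
6. propose(1,'z'):  nop
7. deliver 1→0:  <0:back v1 z>
8. deliver 0→1:  nop
9. timeout(3):  <3:back v2 ->
10. deliver 3→2:  <2:prim v2 ->
11. deliver 2→3:  nop
12. deliver 3→1:  <1:back v2 ->
13. deliver 1→3:  nop
14. deliver 0→2:  nop
15. deliver 0→4:  nop
16. crash(4):  <4:✗back v1 ->
17. propose(0,'y'):  nop
18. deliver 0→2:  nop
19. deliver 2→0:  nop
20. deliver 0→3:  nop
21. deliver 3→0:  <0:back v2 z>
22. deliver 0→1:  nop
23. deliver 1→0:  nop

2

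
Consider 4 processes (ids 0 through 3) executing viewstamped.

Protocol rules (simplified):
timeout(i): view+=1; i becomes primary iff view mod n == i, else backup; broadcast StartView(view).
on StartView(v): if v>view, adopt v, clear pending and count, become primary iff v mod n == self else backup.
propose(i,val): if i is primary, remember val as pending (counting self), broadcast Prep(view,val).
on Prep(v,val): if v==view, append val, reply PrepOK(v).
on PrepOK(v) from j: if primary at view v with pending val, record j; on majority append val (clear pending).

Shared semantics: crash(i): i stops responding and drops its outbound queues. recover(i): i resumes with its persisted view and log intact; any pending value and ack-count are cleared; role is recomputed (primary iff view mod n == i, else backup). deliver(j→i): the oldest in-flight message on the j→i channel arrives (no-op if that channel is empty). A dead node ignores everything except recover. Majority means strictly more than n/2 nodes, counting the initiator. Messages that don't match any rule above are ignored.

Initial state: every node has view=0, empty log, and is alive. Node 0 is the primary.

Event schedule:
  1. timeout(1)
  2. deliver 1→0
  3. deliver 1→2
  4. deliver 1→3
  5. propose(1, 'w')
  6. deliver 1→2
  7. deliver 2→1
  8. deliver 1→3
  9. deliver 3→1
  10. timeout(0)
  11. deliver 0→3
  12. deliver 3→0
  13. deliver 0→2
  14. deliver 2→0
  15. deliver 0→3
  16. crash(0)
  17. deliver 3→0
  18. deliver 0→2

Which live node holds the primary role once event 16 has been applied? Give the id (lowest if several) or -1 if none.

1

1. timeout(1):  <1:prim v1 ->
2. deliver 1→0:  <0:back v1 ->
3. deliver 1→2:  <2:back v1 ->
4. deliver 1→3:  <3:back v1 ->
5. propose(1,'w'):  nop
6. deliver 1→2:  <2:back v1 w>
7. deliver 2→1:  nop
8. deliver 1→3:  <3:back v1 w>
9. deliver 3→1:  <1:prim v1 w>
10. timeout(0):  <0:back v2 ->
11. deliver 0→3:  <3:back v2 w>
12. deliver 3→0:  nop
13. deliver 0→2:  <2:prim v2 w>
14. deliver 2→0:  nop
15. deliver 0→3:  nop
16. crash(0):  <0:✗back v2 ->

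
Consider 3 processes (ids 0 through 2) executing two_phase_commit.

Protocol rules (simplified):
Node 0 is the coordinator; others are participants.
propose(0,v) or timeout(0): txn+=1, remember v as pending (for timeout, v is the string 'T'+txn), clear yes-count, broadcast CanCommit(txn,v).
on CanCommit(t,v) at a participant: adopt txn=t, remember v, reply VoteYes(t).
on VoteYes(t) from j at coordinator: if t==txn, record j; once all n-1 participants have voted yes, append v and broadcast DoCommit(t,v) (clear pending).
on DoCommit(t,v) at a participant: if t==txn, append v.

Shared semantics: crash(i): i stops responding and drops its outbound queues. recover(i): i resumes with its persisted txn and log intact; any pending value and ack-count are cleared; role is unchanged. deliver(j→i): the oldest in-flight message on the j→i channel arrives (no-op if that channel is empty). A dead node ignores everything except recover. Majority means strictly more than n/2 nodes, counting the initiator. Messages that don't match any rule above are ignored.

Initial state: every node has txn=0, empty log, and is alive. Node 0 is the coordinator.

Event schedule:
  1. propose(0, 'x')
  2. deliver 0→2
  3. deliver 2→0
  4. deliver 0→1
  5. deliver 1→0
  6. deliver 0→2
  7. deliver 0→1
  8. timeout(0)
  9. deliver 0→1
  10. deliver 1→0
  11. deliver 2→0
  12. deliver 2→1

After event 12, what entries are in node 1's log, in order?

1. propose(0,'x'):  <0:coor t1 ->
2. deliver 0→2:  <2:part t1 ->
3. deliver 2→0:  nop
4. deliver 0→1:  <1:part t1 ->
5. deliver 1→0:  <0:coor t1 x>
6. deliver 0→2:  <2:part t1 x>
7. deliver 0→1:  <1:part t1 x>
8. timeout(0):  <0:coor t2 x>
9. deliver 0→1:  <1:part t2 x>
10. deliver 1→0:  nop
11. deliver 2→0:  nop
12. deliver 2→1:  nop

x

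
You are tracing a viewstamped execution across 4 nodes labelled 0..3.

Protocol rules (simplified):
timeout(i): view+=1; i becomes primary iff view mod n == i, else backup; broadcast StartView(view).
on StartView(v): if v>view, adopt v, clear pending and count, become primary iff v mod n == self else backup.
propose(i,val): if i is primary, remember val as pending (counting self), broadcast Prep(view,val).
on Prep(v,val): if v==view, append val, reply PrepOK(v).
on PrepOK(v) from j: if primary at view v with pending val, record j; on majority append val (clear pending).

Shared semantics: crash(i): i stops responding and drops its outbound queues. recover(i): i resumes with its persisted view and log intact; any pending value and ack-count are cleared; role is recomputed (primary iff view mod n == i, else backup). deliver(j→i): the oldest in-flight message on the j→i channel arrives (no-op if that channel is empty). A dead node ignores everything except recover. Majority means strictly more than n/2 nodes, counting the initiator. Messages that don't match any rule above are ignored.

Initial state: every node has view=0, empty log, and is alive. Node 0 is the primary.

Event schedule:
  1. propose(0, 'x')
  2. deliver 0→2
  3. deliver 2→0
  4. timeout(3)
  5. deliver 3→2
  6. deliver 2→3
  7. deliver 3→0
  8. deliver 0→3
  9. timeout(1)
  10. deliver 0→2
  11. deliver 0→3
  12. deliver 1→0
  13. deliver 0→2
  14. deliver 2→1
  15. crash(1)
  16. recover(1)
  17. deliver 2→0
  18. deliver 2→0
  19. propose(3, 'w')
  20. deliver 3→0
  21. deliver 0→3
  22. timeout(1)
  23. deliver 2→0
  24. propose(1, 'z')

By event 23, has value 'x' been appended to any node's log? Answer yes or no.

yes

1. propose(0,'x'):  nop
2. deliver 0→2:  <2:back v0 x>
3. deliver 2→0:  nop
4. timeout(3):  <3:back v1 ->
5. deliver 3→2:  <2:back v1 x>
6. deliver 2→3:  nop
7. deliver 3→0:  <0:back v1 ->
8. deliver 0→3:  nop
9. timeout(1):  <1:prim v1 ->
10. deliver 0→2:  nop
11. deliver 0→3:  nop
12. deliver 1→0:  nop
13. deliver 0→2:  nop
14. deliver 2→1:  nop
15. crash(1):  <1:✗prim v1 ->
16. recover(1):  <1:prim v1 ->
17. deliver 2→0:  nop
18. deliver 2→0:  nop
19. propose(3,'w'):  nop
20. deliver 3→0:  nop
21. deliver 0→3:  nop
22. timeout(1):  <1:back v2 ->
23. deliver 2→0:  nop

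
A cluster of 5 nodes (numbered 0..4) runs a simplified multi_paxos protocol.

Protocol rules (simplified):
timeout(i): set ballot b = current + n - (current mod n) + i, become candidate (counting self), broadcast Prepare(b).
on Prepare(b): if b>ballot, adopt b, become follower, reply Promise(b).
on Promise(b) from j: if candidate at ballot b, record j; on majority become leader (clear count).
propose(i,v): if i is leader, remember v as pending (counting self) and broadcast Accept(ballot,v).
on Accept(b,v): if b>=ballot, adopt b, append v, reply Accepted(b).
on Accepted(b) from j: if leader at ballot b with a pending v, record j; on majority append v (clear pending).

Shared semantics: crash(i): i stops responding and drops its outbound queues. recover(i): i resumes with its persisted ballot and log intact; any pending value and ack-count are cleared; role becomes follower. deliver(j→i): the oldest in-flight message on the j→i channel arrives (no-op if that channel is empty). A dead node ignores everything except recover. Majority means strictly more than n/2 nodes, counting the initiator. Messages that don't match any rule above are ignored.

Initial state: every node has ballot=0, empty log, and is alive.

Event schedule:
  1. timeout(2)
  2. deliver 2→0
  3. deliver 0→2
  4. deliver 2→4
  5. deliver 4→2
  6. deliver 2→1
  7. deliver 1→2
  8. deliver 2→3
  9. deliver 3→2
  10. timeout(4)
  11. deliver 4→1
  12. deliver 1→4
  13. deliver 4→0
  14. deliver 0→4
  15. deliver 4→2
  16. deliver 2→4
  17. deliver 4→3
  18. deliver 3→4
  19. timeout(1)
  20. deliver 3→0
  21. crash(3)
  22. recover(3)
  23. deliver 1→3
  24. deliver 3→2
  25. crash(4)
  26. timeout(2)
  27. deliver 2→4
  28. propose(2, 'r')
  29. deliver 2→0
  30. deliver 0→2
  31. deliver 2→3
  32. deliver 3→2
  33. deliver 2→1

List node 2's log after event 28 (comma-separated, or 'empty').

empty

step 1 timeout(2): 2={cand,b=7,log=-}
step 2 deliver 2→0: 0={foll,b=7,log=-}
step 3 deliver 0→2: —
step 4 deliver 2→4: 4={foll,b=7,log=-}
step 5 deliver 4→2: 2={lead,b=7,log=-}
step 6 deliver 2→1: 1={foll,b=7,log=-}
step 7 deliver 1→2: —
step 8 deliver 2→3: 3={foll,b=7,log=-}
step 9 deliver 3→2: —
step 10 timeout(4): 4={cand,b=14,log=-}
step 11 deliver 4→1: 1={foll,b=14,log=-}
step 12 deliver 1→4: —
step 13 deliver 4→0: 0={foll,b=14,log=-}
step 14 deliver 0→4: 4={lead,b=14,log=-}
step 15 deliver 4→2: 2={foll,b=14,log=-}
step 16 deliver 2→4: —
step 17 deliver 4→3: 3={foll,b=14,log=-}
step 18 deliver 3→4: —
step 19 timeout(1): 1={cand,b=16,log=-}
step 20 deliver 3→0: —
step 21 crash(3): 3={✗foll,b=14,log=-}
step 22 recover(3): 3={foll,b=14,log=-}
step 23 deliver 1→3: 3={foll,b=16,log=-}
step 24 deliver 3→2: —
step 25 crash(4): 4={✗lead,b=14,log=-}
step 26 timeout(2): 2={cand,b=17,log=-}
step 27 deliver 2→4: —
step 28 propose(2,'r'): —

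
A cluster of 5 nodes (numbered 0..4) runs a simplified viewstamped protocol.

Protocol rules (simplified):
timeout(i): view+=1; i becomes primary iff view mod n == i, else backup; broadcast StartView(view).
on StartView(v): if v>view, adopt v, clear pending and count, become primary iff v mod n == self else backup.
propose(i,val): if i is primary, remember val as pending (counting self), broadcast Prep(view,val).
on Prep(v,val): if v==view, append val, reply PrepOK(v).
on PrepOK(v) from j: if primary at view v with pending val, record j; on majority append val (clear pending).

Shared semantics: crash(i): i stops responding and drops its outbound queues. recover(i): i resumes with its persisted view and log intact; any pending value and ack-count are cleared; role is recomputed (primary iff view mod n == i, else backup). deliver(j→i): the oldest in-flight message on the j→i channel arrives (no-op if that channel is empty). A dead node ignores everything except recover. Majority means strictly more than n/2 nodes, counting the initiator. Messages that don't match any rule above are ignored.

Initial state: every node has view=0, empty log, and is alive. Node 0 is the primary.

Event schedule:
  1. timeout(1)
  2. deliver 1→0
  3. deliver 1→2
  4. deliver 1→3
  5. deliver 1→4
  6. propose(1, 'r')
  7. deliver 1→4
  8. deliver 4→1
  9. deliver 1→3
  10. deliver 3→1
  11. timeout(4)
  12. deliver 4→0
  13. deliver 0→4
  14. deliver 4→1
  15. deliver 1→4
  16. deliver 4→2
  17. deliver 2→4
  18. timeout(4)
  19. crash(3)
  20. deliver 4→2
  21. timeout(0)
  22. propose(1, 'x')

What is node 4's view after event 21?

step 1 timeout(1): 1={prim,v=1,log=-}
step 2 deliver 1→0: 0={back,v=1,log=-}
step 3 deliver 1→2: 2={back,v=1,log=-}
step 4 deliver 1→3: 3={back,v=1,log=-}
step 5 deliver 1→4: 4={back,v=1,log=-}
step 6 propose(1,'r'): —
step 7 deliver 1→4: 4={back,v=1,log=r}
step 8 deliver 4→1: —
step 9 deliver 1→3: 3={back,v=1,log=r}
step 10 deliver 3→1: 1={prim,v=1,log=r}
step 11 timeout(4): 4={back,v=2,log=r}
step 12 deliver 4→0: 0={back,v=2,log=-}
step 13 deliver 0→4: —
step 14 deliver 4→1: 1={back,v=2,log=r}
step 15 deliver 1→4: —
step 16 deliver 4→2: 2={prim,v=2,log=-}
step 17 deliver 2→4: —
step 18 timeout(4): 4={back,v=3,log=r}
step 19 crash(3): 3={✗back,v=1,log=r}
step 20 deliver 4→2: 2={back,v=3,log=-}
step 21 timeout(0): 0={back,v=3,log=-}

3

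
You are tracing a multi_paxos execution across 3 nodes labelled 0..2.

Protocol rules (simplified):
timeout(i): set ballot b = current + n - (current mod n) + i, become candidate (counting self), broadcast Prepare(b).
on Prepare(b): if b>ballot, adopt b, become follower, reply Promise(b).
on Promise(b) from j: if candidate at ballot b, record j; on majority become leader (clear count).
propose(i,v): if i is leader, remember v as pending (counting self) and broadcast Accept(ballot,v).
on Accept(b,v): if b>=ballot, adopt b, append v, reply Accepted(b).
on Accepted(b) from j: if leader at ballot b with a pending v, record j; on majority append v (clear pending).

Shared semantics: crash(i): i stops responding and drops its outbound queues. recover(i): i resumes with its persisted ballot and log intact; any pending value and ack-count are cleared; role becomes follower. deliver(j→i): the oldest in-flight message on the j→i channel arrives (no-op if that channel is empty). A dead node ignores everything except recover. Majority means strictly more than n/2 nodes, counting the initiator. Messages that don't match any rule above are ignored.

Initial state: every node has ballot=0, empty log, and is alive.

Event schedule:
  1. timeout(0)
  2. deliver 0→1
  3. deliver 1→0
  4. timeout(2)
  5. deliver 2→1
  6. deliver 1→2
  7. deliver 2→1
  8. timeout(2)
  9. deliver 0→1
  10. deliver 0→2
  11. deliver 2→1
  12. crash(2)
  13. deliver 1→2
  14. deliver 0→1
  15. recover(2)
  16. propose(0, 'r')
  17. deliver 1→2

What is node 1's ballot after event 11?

8

[1] timeout(0) → N0(cand b3 [-])
[2] deliver 0→1 → N1(foll b3 [-])
[3] deliver 1→0 → N0(lead b3 [-])
[4] timeout(2) → N2(cand b5 [-])
[5] deliver 2→1 → N1(foll b5 [-])
[6] deliver 1→2 → N2(lead b5 [-])
[7] deliver 2→1 → ∅
[8] timeout(2) → N2(cand b8 [-])
[9] deliver 0→1 → ∅
[10] deliver 0→2 → ∅
[11] deliver 2→1 → N1(foll b8 [-])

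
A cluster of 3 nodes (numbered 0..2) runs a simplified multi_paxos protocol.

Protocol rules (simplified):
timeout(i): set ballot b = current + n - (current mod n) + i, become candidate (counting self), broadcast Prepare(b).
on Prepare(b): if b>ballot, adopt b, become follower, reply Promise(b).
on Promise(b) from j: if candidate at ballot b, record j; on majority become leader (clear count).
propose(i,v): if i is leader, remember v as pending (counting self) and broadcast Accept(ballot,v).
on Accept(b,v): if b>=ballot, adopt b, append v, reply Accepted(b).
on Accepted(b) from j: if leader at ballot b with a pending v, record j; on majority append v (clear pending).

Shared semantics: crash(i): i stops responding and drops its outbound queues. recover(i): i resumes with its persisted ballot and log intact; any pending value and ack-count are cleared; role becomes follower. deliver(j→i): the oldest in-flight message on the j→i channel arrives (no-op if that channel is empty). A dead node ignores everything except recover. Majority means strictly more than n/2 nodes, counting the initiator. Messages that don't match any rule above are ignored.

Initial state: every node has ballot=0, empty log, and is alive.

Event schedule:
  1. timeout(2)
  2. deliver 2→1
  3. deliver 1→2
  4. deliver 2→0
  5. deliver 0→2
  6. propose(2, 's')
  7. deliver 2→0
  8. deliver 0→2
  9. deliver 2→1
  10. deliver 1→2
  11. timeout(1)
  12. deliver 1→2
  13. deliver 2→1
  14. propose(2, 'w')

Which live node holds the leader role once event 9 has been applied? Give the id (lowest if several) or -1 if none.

1. timeout(2):  <2:cand b5 ->
2. deliver 2→1:  <1:foll b5 ->
3. deliver 1→2:  <2:lead b5 ->
4. deliver 2→0:  <0:foll b5 ->
5. deliver 0→2:  nop
6. propose(2,'s'):  nop
7. deliver 2→0:  <0:foll b5 s>
8. deliver 0→2:  <2:lead b5 s>
9. deliver 2→1:  <1:foll b5 s>

2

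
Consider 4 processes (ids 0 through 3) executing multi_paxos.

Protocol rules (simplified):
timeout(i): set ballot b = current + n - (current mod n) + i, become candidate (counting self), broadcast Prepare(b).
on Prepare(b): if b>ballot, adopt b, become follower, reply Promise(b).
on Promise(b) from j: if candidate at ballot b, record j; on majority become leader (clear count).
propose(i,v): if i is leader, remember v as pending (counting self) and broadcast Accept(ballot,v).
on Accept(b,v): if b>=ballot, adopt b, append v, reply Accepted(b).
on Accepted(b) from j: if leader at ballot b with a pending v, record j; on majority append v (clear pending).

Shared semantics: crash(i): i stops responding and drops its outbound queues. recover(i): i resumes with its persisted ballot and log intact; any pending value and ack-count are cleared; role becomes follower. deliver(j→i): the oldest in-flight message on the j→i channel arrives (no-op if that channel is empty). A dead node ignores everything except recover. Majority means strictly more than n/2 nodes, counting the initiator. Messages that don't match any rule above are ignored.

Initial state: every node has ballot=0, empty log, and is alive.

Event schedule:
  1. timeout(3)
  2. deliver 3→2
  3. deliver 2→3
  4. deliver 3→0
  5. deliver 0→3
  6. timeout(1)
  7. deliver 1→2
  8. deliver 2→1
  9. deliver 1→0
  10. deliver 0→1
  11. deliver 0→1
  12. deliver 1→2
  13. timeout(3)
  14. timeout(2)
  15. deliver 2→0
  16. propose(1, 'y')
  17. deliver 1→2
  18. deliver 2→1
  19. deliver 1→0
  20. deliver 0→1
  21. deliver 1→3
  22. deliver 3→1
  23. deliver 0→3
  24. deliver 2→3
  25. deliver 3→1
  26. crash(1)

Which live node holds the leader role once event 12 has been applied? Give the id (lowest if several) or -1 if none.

step 1 timeout(3): 3={cand,b=7,log=-}
step 2 deliver 3→2: 2={foll,b=7,log=-}
step 3 deliver 2→3: —
step 4 deliver 3→0: 0={foll,b=7,log=-}
step 5 deliver 0→3: 3={lead,b=7,log=-}
step 6 timeout(1): 1={cand,b=5,log=-}
step 7 deliver 1→2: —
step 8 deliver 2→1: —
step 9 deliver 1→0: —
step 10 deliver 0→1: —
step 11 deliver 0→1: —
step 12 deliver 1→2: —

3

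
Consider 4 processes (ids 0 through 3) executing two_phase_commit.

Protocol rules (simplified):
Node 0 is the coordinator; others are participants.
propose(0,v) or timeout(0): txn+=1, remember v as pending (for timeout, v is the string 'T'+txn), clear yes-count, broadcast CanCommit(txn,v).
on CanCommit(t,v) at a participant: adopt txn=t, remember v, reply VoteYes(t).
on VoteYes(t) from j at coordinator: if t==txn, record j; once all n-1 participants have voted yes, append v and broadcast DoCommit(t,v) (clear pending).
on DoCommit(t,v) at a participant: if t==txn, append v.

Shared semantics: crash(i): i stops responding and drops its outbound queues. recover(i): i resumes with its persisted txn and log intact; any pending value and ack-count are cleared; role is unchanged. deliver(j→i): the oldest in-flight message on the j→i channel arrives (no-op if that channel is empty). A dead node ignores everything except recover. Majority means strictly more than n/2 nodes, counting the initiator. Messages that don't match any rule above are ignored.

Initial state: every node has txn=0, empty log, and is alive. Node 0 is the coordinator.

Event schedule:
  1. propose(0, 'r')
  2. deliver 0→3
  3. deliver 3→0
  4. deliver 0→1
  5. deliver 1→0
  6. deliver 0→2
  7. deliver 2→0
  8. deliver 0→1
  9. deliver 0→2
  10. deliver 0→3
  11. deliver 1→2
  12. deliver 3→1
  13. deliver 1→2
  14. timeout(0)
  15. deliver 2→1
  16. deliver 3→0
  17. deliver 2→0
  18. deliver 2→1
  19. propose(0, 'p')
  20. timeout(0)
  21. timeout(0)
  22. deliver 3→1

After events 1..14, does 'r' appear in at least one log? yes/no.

[1] propose(0,'r') → N0(coor t1 [-])
[2] deliver 0→3 → N3(part t1 [-])
[3] deliver 3→0 → ∅
[4] deliver 0→1 → N1(part t1 [-])
[5] deliver 1→0 → ∅
[6] deliver 0→2 → N2(part t1 [-])
[7] deliver 2→0 → N0(coor t1 [r])
[8] deliver 0→1 → N1(part t1 [r])
[9] deliver 0→2 → N2(part t1 [r])
[10] deliver 0→3 → N3(part t1 [r])
[11] deliver 1→2 → ∅
[12] deliver 3→1 → ∅
[13] deliver 1→2 → ∅
[14] timeout(0) → N0(coor t2 [r])

yes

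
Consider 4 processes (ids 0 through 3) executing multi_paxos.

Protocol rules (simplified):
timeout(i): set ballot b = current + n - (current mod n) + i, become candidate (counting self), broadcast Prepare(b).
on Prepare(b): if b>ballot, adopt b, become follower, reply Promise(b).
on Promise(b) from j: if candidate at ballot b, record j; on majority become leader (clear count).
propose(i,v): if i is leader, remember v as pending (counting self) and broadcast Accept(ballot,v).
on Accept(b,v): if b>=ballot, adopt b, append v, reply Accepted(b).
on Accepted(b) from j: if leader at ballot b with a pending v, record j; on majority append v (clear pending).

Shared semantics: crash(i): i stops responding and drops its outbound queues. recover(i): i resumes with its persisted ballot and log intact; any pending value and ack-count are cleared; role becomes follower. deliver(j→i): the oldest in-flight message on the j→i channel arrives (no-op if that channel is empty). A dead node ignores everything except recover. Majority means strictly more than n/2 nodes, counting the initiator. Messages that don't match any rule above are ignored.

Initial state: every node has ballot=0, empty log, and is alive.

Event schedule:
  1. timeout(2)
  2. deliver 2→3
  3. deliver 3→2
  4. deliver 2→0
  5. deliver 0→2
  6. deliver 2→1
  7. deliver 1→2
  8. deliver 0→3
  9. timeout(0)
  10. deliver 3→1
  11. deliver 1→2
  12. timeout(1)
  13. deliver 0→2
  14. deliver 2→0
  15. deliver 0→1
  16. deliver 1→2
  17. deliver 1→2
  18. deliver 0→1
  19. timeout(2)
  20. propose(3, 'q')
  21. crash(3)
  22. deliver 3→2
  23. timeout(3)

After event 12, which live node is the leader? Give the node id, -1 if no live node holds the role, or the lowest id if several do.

2

[1] timeout(2) → N2(cand b6 [-])
[2] deliver 2→3 → N3(foll b6 [-])
[3] deliver 3→2 → ∅
[4] deliver 2→0 → N0(foll b6 [-])
[5] deliver 0→2 → N2(lead b6 [-])
[6] deliver 2→1 → N1(foll b6 [-])
[7] deliver 1→2 → ∅
[8] deliver 0→3 → ∅
[9] timeout(0) → N0(cand b8 [-])
[10] deliver 3→1 → ∅
[11] deliver 1→2 → ∅
[12] timeout(1) → N1(cand b9 [-])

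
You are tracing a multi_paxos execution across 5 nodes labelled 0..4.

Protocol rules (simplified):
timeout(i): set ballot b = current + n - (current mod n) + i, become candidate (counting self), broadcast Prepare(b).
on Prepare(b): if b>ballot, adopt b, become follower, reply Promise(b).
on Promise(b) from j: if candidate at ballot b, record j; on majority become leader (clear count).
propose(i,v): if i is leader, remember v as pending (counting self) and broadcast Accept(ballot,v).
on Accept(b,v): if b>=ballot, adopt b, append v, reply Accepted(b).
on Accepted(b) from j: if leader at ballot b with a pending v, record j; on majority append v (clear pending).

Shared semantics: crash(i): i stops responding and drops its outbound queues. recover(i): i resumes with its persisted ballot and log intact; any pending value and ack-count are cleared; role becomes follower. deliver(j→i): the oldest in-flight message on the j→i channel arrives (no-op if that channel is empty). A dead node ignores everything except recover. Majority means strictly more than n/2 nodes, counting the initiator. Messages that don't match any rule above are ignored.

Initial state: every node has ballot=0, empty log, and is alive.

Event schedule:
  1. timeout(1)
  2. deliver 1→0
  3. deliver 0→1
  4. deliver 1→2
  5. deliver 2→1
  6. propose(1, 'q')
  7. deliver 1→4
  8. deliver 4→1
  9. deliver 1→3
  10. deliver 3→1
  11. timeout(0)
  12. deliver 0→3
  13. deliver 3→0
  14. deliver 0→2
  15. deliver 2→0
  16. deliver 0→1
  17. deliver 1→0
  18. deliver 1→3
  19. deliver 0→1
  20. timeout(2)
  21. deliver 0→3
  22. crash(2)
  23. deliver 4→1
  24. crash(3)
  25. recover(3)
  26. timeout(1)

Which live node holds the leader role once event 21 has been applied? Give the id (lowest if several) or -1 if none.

after 1 — timeout(1): n1:cand/b6/[-]
after 2 — deliver 1→0: n0:foll/b6/[-]
after 3 — deliver 0→1: ·
after 4 — deliver 1→2: n2:foll/b6/[-]
after 5 — deliver 2→1: n1:lead/b6/[-]
after 6 — propose(1,'q'): ·
after 7 — deliver 1→4: n4:foll/b6/[-]
after 8 — deliver 4→1: ·
after 9 — deliver 1→3: n3:foll/b6/[-]
after 10 — deliver 3→1: ·
after 11 — timeout(0): n0:cand/b10/[-]
after 12 — deliver 0→3: n3:foll/b10/[-]
after 13 — deliver 3→0: ·
after 14 — deliver 0→2: n2:foll/b10/[-]
after 15 — deliver 2→0: n0:lead/b10/[-]
after 16 — deliver 0→1: n1:foll/b10/[-]
after 17 — deliver 1→0: ·
after 18 — deliver 1→3: ·
after 19 — deliver 0→1: ·
after 20 — timeout(2): n2:cand/b17/[-]
after 21 — deliver 0→3: ·

0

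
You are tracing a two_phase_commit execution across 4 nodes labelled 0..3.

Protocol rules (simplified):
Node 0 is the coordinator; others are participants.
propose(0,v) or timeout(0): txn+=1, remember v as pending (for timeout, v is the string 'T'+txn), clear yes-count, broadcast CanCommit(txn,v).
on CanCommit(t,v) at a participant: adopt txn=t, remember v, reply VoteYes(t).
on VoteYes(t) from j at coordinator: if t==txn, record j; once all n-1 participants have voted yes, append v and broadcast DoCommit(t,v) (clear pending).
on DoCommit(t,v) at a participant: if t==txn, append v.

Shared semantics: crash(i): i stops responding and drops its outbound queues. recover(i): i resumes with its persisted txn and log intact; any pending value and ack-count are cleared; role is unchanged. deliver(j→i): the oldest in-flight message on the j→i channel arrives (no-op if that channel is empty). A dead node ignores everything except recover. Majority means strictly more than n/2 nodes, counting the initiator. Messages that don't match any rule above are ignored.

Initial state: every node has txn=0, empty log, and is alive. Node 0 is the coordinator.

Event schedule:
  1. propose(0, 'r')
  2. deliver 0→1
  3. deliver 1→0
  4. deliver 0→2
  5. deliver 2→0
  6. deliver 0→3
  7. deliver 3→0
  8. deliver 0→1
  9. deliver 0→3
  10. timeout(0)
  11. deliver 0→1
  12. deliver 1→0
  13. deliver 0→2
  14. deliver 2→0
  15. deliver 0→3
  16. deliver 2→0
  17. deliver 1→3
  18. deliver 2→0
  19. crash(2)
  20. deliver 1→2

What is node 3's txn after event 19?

e1 propose(0,'r'): 0[coor,t=1,-]
e2 deliver 0→1: 1[part,t=1,-]
e3 deliver 1→0: ·
e4 deliver 0→2: 2[part,t=1,-]
e5 deliver 2→0: ·
e6 deliver 0→3: 3[part,t=1,-]
e7 deliver 3→0: 0[coor,t=1,r]
e8 deliver 0→1: 1[part,t=1,r]
e9 deliver 0→3: 3[part,t=1,r]
e10 timeout(0): 0[coor,t=2,r]
e11 deliver 0→1: 1[part,t=2,r]
e12 deliver 1→0: ·
e13 deliver 0→2: 2[part,t=1,r]
e14 deliver 2→0: ·
e15 deliver 0→3: 3[part,t=2,r]
e16 deliver 2→0: ·
e17 deliver 1→3: ·
e18 deliver 2→0: ·
e19 crash(2): 2[✗part,t=1,r]

2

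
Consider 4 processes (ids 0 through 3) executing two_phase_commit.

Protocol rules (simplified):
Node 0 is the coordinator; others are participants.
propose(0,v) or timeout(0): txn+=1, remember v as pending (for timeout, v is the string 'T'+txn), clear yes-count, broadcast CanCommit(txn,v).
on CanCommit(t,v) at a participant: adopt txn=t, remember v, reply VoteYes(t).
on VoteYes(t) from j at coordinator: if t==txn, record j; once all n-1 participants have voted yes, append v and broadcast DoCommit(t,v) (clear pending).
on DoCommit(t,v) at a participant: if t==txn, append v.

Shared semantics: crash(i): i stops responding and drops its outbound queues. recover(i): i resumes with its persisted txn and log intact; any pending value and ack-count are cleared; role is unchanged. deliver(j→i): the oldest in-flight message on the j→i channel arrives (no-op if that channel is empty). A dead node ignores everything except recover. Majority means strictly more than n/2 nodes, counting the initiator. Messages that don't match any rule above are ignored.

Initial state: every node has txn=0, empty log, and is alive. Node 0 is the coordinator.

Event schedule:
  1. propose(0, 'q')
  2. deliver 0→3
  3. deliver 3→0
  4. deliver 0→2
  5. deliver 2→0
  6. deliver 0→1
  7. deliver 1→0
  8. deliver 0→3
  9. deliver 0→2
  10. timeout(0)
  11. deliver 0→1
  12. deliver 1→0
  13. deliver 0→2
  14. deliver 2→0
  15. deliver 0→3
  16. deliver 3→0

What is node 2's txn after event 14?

e1 propose(0,'q'): 0[coor,t=1,-]
e2 deliver 0→3: 3[part,t=1,-]
e3 deliver 3→0: ·
e4 deliver 0→2: 2[part,t=1,-]
e5 deliver 2→0: ·
e6 deliver 0→1: 1[part,t=1,-]
e7 deliver 1→0: 0[coor,t=1,q]
e8 deliver 0→3: 3[part,t=1,q]
e9 deliver 0→2: 2[part,t=1,q]
e10 timeout(0): 0[coor,t=2,q]
e11 deliver 0→1: 1[part,t=1,q]
e12 deliver 1→0: ·
e13 deliver 0→2: 2[part,t=2,q]
e14 deliver 2→0: ·

2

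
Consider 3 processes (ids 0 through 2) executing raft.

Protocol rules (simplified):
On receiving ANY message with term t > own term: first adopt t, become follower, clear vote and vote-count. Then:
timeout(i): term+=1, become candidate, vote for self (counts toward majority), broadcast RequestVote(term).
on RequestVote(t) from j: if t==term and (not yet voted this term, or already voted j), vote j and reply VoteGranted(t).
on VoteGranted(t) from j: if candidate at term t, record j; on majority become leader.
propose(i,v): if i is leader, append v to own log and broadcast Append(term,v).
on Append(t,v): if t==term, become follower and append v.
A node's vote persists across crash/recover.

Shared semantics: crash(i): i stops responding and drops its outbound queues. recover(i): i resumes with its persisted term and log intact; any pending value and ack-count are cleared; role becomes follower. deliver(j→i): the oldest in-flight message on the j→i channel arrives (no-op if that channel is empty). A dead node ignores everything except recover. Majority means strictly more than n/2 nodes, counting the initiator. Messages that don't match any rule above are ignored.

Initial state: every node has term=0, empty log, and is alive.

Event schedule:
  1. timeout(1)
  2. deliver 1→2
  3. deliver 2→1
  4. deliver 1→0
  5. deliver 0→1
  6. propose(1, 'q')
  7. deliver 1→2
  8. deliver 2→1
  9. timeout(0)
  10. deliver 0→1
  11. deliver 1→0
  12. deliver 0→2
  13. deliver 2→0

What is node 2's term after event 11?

e1 timeout(1): 1[cand,t=1,-]
e2 deliver 1→2: 2[foll,t=1,-]
e3 deliver 2→1: 1[lead,t=1,-]
e4 deliver 1→0: 0[foll,t=1,-]
e5 deliver 0→1: ·
e6 propose(1,'q'): 1[lead,t=1,q]
e7 deliver 1→2: 2[foll,t=1,q]
e8 deliver 2→1: ·
e9 timeout(0): 0[cand,t=2,-]
e10 deliver 0→1: 1[foll,t=2,q]
e11 deliver 1→0: ·

1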